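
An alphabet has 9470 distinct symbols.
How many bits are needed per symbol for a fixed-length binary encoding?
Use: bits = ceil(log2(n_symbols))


log2(9470) = 13.2091
Bracket: 2^13 = 8192 < 9470 <= 2^14 = 16384
So ceil(log2(9470)) = 14

bits = ceil(log2(9470)) = ceil(13.2091) = 14 bits


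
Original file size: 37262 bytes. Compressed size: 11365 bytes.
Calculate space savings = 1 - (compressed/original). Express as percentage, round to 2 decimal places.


ratio = compressed/original = 11365/37262 = 0.305002
savings = 1 - ratio = 1 - 0.305002 = 0.694998
as a percentage: 0.694998 * 100 = 69.5%

Space savings = 1 - 11365/37262 = 69.5%


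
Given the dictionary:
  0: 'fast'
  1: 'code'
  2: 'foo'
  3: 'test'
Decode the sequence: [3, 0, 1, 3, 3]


Look up each index in the dictionary:
  3 -> 'test'
  0 -> 'fast'
  1 -> 'code'
  3 -> 'test'
  3 -> 'test'

Decoded: "test fast code test test"


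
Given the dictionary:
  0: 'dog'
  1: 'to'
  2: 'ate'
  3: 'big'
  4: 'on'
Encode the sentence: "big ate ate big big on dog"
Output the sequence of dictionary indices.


Look up each word in the dictionary:
  'big' -> 3
  'ate' -> 2
  'ate' -> 2
  'big' -> 3
  'big' -> 3
  'on' -> 4
  'dog' -> 0

Encoded: [3, 2, 2, 3, 3, 4, 0]


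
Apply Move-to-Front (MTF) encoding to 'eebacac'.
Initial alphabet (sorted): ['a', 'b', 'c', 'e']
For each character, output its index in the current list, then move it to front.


MTF encoding:
'e': index 3 in ['a', 'b', 'c', 'e'] -> ['e', 'a', 'b', 'c']
'e': index 0 in ['e', 'a', 'b', 'c'] -> ['e', 'a', 'b', 'c']
'b': index 2 in ['e', 'a', 'b', 'c'] -> ['b', 'e', 'a', 'c']
'a': index 2 in ['b', 'e', 'a', 'c'] -> ['a', 'b', 'e', 'c']
'c': index 3 in ['a', 'b', 'e', 'c'] -> ['c', 'a', 'b', 'e']
'a': index 1 in ['c', 'a', 'b', 'e'] -> ['a', 'c', 'b', 'e']
'c': index 1 in ['a', 'c', 'b', 'e'] -> ['c', 'a', 'b', 'e']


Output: [3, 0, 2, 2, 3, 1, 1]


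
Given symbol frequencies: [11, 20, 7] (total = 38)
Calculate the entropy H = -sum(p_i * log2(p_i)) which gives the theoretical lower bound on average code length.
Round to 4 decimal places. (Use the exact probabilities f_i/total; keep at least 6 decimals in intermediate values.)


Per-symbol terms -p_i * log2(p_i) with p_i = f_i/38:
  p = 11/38 = 0.289474: log2(p) = -1.788496, -p*log2(p) = 0.517722
  p = 20/38 = 0.526316: log2(p) = -0.925999, -p*log2(p) = 0.487368
  p = 7/38 = 0.184211: log2(p) = -2.440573, -p*log2(p) = 0.449579
H = 0.517722 + 0.487368 + 0.449579 = 1.454669

H = 1.4547 bits/symbol


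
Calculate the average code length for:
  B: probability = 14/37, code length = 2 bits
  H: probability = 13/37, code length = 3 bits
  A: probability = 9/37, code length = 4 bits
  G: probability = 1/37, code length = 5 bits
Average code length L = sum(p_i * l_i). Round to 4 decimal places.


Weighted contributions p_i * l_i:
  B: (14/37) * 2 = 28/37
  H: (13/37) * 3 = 39/37
  A: (9/37) * 4 = 36/37
  G: (1/37) * 5 = 5/37
Sum = (28 + 39 + 36 + 5)/37 = 108/37

L = 108/37 = 2.9189 bits/symbol


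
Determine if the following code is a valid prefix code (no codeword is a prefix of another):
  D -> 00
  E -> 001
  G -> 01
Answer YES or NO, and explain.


Checking each pair (does one codeword prefix another?):
  D='00' vs E='001': prefix -- VIOLATION

NO -- this is NOT a valid prefix code. D (00) is a prefix of E (001).


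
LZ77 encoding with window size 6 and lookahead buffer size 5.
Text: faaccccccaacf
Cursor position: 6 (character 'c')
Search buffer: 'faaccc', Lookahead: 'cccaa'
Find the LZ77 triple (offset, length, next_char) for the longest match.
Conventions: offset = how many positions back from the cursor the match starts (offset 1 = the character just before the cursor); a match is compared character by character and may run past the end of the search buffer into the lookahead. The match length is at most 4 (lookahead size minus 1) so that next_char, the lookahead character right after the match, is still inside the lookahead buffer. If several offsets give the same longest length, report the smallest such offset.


Try each offset into the search buffer:
  offset=1 (pos 5, char 'c'): match length 3
  offset=2 (pos 4, char 'c'): match length 3
  offset=3 (pos 3, char 'c'): match length 3
  offset=4 (pos 2, char 'a'): match length 0
  offset=5 (pos 1, char 'a'): match length 0
  offset=6 (pos 0, char 'f'): match length 0
Longest match has length 3, found at offsets 1, 2, 3; take the smallest, offset 1.
next_char = character at position 6 + 3 = 9 -> 'a'

Best match: offset=1, length=3 (matching 'ccc' starting at position 5)
LZ77 triple: (1, 3, 'a')


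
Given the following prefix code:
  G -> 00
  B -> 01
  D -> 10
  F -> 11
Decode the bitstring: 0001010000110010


Decoding step by step:
Bits 00 -> G
Bits 01 -> B
Bits 01 -> B
Bits 00 -> G
Bits 00 -> G
Bits 11 -> F
Bits 00 -> G
Bits 10 -> D


Decoded message: GBBGGFGD


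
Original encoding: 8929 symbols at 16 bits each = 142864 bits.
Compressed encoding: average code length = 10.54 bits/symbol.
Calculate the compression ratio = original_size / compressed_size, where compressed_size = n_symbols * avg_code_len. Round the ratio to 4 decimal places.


original_size = n_symbols * orig_bits = 8929 * 16 = 142864 bits
compressed_size = n_symbols * avg_code_len = 8929 * 10.54 = 94111.66 bits
ratio = original_size / compressed_size = 142864 / 94111.66 = 1.518

Compression ratio = 1.518


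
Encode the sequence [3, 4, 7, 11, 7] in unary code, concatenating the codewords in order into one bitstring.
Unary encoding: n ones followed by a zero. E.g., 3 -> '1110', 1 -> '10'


Encode each number as n ones followed by a terminating 0:
  3 -> 1110 (4 bits)
  4 -> 11110 (5 bits)
  7 -> 11111110 (8 bits)
  11 -> 111111111110 (12 bits)
  7 -> 11111110 (8 bits)
Total length = 4 + 5 + 8 + 12 + 8 = 37 bits.

Unary([3, 4, 7, 11, 7]) = 1110111101111111011111111111011111110 (37 bits)


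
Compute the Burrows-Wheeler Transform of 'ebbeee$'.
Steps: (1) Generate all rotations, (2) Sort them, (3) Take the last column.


Rotations (sorted):
  0: $ebbeee -> last char: e
  1: bbeee$e -> last char: e
  2: beee$eb -> last char: b
  3: e$ebbee -> last char: e
  4: ebbeee$ -> last char: $
  5: ee$ebbe -> last char: e
  6: eee$ebb -> last char: b


BWT = eebe$eb


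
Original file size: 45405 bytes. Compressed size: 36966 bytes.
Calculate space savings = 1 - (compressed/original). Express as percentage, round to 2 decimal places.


ratio = compressed/original = 36966/45405 = 0.814139
savings = 1 - ratio = 1 - 0.814139 = 0.185861
as a percentage: 0.185861 * 100 = 18.59%

Space savings = 1 - 36966/45405 = 18.59%


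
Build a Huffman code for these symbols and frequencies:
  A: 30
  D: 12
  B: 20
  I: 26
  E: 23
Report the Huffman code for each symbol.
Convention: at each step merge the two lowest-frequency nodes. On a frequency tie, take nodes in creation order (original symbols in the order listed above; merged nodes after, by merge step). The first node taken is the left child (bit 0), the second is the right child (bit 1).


Huffman tree construction:
Step 1: Merge D(12) + B(20) = 32
Step 2: Merge E(23) + I(26) = 49
Step 3: Merge A(30) + (D+B)(32) = 62
Step 4: Merge (E+I)(49) + (A+(D+B))(62) = 111
Read each symbol's code off the tree from the root (left child = 0, right child = 1).

Codes:
  A: 10 (length 2)
  D: 110 (length 3)
  B: 111 (length 3)
  I: 01 (length 2)
  E: 00 (length 2)
Average code length: 254/111 = 2.2883 bits/symbol


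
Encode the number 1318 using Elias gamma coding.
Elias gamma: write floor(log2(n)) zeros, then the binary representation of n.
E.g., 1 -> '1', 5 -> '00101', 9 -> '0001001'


num_bits = floor(log2(1318)) + 1 = 11
leading_zeros = num_bits - 1 = 10
binary(1318) = 10100100110

Elias gamma(1318) = '0000000000' + '10100100110' = 000000000010100100110 (21 bits)


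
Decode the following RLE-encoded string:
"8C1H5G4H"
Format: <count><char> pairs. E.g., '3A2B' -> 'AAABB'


Expanding each <count><char> pair:
  8C -> 'CCCCCCCC'
  1H -> 'H'
  5G -> 'GGGGG'
  4H -> 'HHHH'

Decoded = CCCCCCCCHGGGGGHHHH


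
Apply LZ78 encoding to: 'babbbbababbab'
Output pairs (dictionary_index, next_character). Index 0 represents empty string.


LZ78 encoding steps:
Dictionary: {0: ''}
Step 1: w='' (idx 0), next='b' -> output (0, 'b'), add 'b' as idx 1
Step 2: w='' (idx 0), next='a' -> output (0, 'a'), add 'a' as idx 2
Step 3: w='b' (idx 1), next='b' -> output (1, 'b'), add 'bb' as idx 3
Step 4: w='bb' (idx 3), next='a' -> output (3, 'a'), add 'bba' as idx 4
Step 5: w='b' (idx 1), next='a' -> output (1, 'a'), add 'ba' as idx 5
Step 6: w='bba' (idx 4), next='b' -> output (4, 'b'), add 'bbab' as idx 6


Encoded: [(0, 'b'), (0, 'a'), (1, 'b'), (3, 'a'), (1, 'a'), (4, 'b')]


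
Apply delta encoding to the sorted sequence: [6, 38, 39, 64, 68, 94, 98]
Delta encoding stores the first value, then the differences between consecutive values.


First value: 6
Deltas:
  38 - 6 = 32
  39 - 38 = 1
  64 - 39 = 25
  68 - 64 = 4
  94 - 68 = 26
  98 - 94 = 4


Delta encoded: [6, 32, 1, 25, 4, 26, 4]


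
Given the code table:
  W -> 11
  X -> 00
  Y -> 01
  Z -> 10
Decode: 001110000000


Decoding:
00 -> X
11 -> W
10 -> Z
00 -> X
00 -> X
00 -> X


Result: XWZXXX


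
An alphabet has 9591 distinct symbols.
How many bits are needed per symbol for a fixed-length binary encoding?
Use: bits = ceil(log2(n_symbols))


log2(9591) = 13.2275
Bracket: 2^13 = 8192 < 9591 <= 2^14 = 16384
So ceil(log2(9591)) = 14

bits = ceil(log2(9591)) = ceil(13.2275) = 14 bits


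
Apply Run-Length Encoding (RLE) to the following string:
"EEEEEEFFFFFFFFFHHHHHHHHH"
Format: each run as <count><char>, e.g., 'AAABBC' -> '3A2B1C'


Scanning runs left to right:
  i=0: run of 'E' x 6 -> '6E'
  i=6: run of 'F' x 9 -> '9F'
  i=15: run of 'H' x 9 -> '9H'

RLE = 6E9F9H


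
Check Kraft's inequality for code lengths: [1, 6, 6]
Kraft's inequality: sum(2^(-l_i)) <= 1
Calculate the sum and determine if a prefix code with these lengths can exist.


Sum = 2^(-1) + 2^(-6) + 2^(-6)
    = 0.5 + 0.015625 + 0.015625
    = 34/64 = 0.53125
Since 0.53125 <= 1, Kraft's inequality IS satisfied.
A prefix code with these lengths CAN exist.

Kraft sum = 0.53125. Satisfied.


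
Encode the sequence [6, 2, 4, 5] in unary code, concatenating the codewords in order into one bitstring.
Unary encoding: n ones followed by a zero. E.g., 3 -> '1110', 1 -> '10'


Encode each number as n ones followed by a terminating 0:
  6 -> 1111110 (7 bits)
  2 -> 110 (3 bits)
  4 -> 11110 (5 bits)
  5 -> 111110 (6 bits)
Total length = 7 + 3 + 5 + 6 = 21 bits.

Unary([6, 2, 4, 5]) = 111111011011110111110 (21 bits)


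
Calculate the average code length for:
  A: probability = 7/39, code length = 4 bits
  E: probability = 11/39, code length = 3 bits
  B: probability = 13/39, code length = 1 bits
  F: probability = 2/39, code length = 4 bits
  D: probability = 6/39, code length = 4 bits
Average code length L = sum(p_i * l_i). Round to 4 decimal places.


Weighted contributions p_i * l_i:
  A: (7/39) * 4 = 28/39
  E: (11/39) * 3 = 33/39
  B: (13/39) * 1 = 13/39
  F: (2/39) * 4 = 8/39
  D: (6/39) * 4 = 24/39
Sum = (28 + 33 + 13 + 8 + 24)/39 = 106/39

L = 106/39 = 2.7179 bits/symbol


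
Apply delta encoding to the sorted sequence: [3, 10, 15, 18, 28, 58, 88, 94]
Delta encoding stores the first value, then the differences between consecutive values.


First value: 3
Deltas:
  10 - 3 = 7
  15 - 10 = 5
  18 - 15 = 3
  28 - 18 = 10
  58 - 28 = 30
  88 - 58 = 30
  94 - 88 = 6


Delta encoded: [3, 7, 5, 3, 10, 30, 30, 6]


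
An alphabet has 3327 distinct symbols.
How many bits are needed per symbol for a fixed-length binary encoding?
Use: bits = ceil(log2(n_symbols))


log2(3327) = 11.7
Bracket: 2^11 = 2048 < 3327 <= 2^12 = 4096
So ceil(log2(3327)) = 12

bits = ceil(log2(3327)) = ceil(11.7) = 12 bits


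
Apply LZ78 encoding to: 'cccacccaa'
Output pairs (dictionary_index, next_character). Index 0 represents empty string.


LZ78 encoding steps:
Dictionary: {0: ''}
Step 1: w='' (idx 0), next='c' -> output (0, 'c'), add 'c' as idx 1
Step 2: w='c' (idx 1), next='c' -> output (1, 'c'), add 'cc' as idx 2
Step 3: w='' (idx 0), next='a' -> output (0, 'a'), add 'a' as idx 3
Step 4: w='cc' (idx 2), next='c' -> output (2, 'c'), add 'ccc' as idx 4
Step 5: w='a' (idx 3), next='a' -> output (3, 'a'), add 'aa' as idx 5


Encoded: [(0, 'c'), (1, 'c'), (0, 'a'), (2, 'c'), (3, 'a')]


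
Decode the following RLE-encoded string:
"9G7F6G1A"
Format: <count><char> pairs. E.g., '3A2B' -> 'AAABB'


Expanding each <count><char> pair:
  9G -> 'GGGGGGGGG'
  7F -> 'FFFFFFF'
  6G -> 'GGGGGG'
  1A -> 'A'

Decoded = GGGGGGGGGFFFFFFFGGGGGGA


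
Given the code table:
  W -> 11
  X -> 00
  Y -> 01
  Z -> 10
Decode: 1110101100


Decoding:
11 -> W
10 -> Z
10 -> Z
11 -> W
00 -> X


Result: WZZWX


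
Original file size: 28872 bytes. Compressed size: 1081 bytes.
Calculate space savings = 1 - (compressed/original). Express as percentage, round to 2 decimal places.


ratio = compressed/original = 1081/28872 = 0.037441
savings = 1 - ratio = 1 - 0.037441 = 0.962559
as a percentage: 0.962559 * 100 = 96.26%

Space savings = 1 - 1081/28872 = 96.26%


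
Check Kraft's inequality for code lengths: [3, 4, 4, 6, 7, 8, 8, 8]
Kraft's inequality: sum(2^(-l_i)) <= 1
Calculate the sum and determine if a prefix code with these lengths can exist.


Sum = 2^(-3) + 2^(-4) + 2^(-4) + 2^(-6) + 2^(-7) + 2^(-8) + 2^(-8) + 2^(-8)
    = 0.125 + 0.0625 + 0.0625 + 0.015625 + 0.0078125 + 0.00390625 + 0.00390625 + 0.00390625
    = 73/256 = 0.28515625
Since 0.28515625 <= 1, Kraft's inequality IS satisfied.
A prefix code with these lengths CAN exist.

Kraft sum = 0.28515625. Satisfied.


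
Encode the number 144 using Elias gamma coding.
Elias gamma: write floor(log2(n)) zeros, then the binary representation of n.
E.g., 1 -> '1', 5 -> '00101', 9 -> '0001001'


num_bits = floor(log2(144)) + 1 = 8
leading_zeros = num_bits - 1 = 7
binary(144) = 10010000

Elias gamma(144) = '0000000' + '10010000' = 000000010010000 (15 bits)


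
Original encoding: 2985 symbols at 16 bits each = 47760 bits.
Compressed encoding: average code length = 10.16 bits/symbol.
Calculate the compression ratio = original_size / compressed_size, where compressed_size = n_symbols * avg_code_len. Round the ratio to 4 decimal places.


original_size = n_symbols * orig_bits = 2985 * 16 = 47760 bits
compressed_size = n_symbols * avg_code_len = 2985 * 10.16 = 30327.6 bits
ratio = original_size / compressed_size = 47760 / 30327.6 = 1.5748

Compression ratio = 1.5748


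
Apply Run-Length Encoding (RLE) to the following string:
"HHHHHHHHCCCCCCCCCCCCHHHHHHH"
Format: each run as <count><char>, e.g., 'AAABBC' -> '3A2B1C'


Scanning runs left to right:
  i=0: run of 'H' x 8 -> '8H'
  i=8: run of 'C' x 12 -> '12C'
  i=20: run of 'H' x 7 -> '7H'

RLE = 8H12C7H


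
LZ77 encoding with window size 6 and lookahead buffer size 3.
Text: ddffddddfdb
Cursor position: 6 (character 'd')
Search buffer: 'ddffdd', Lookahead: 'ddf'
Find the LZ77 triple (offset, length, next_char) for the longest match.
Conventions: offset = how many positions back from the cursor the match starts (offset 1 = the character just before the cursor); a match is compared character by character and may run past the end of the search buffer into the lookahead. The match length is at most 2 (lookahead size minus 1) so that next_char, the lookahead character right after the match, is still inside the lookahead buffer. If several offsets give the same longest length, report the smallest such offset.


Try each offset into the search buffer:
  offset=1 (pos 5, char 'd'): match length 2
  offset=2 (pos 4, char 'd'): match length 2
  offset=3 (pos 3, char 'f'): match length 0
  offset=4 (pos 2, char 'f'): match length 0
  offset=5 (pos 1, char 'd'): match length 1
  offset=6 (pos 0, char 'd'): match length 2
Longest match has length 2, found at offsets 1, 2, 6; take the smallest, offset 1.
next_char = character at position 6 + 2 = 8 -> 'f'

Best match: offset=1, length=2 (matching 'dd' starting at position 5)
LZ77 triple: (1, 2, 'f')


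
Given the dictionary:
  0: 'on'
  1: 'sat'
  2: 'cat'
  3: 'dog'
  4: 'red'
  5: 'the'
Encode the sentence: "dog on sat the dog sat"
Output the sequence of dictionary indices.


Look up each word in the dictionary:
  'dog' -> 3
  'on' -> 0
  'sat' -> 1
  'the' -> 5
  'dog' -> 3
  'sat' -> 1

Encoded: [3, 0, 1, 5, 3, 1]


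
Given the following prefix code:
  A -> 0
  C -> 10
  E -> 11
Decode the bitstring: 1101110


Decoding step by step:
Bits 11 -> E
Bits 0 -> A
Bits 11 -> E
Bits 10 -> C


Decoded message: EAEC


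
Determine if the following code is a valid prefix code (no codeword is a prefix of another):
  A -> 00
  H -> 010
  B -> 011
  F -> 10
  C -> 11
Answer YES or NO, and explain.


Checking each pair (does one codeword prefix another?):
  A='00' vs H='010': no prefix
  A='00' vs B='011': no prefix
  A='00' vs F='10': no prefix
  A='00' vs C='11': no prefix
  H='010' vs A='00': no prefix
  H='010' vs B='011': no prefix
  H='010' vs F='10': no prefix
  H='010' vs C='11': no prefix
  B='011' vs A='00': no prefix
  B='011' vs H='010': no prefix
  B='011' vs F='10': no prefix
  B='011' vs C='11': no prefix
  F='10' vs A='00': no prefix
  F='10' vs H='010': no prefix
  F='10' vs B='011': no prefix
  F='10' vs C='11': no prefix
  C='11' vs A='00': no prefix
  C='11' vs H='010': no prefix
  C='11' vs B='011': no prefix
  C='11' vs F='10': no prefix
No violation found over all pairs.

YES -- this is a valid prefix code. No codeword is a prefix of any other codeword.


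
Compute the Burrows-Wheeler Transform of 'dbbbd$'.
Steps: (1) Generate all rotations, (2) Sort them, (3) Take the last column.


Rotations (sorted):
  0: $dbbbd -> last char: d
  1: bbbd$d -> last char: d
  2: bbd$db -> last char: b
  3: bd$dbb -> last char: b
  4: d$dbbb -> last char: b
  5: dbbbd$ -> last char: $


BWT = ddbbb$


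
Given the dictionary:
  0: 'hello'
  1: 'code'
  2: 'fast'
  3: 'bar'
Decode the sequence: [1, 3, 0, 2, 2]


Look up each index in the dictionary:
  1 -> 'code'
  3 -> 'bar'
  0 -> 'hello'
  2 -> 'fast'
  2 -> 'fast'

Decoded: "code bar hello fast fast"


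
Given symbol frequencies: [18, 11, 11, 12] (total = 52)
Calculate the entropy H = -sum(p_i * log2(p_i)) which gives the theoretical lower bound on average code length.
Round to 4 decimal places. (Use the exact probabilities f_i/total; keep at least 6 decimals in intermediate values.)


Per-symbol terms -p_i * log2(p_i) with p_i = f_i/52:
  p = 18/52 = 0.346154: log2(p) = -1.530515, -p*log2(p) = 0.529794
  p = 11/52 = 0.211538: log2(p) = -2.241008, -p*log2(p) = 0.474059
  p = 11/52 = 0.211538: log2(p) = -2.241008, -p*log2(p) = 0.474059
  p = 12/52 = 0.230769: log2(p) = -2.115477, -p*log2(p) = 0.488187
H = 0.529794 + 0.474059 + 0.474059 + 0.488187 = 1.966099

H = 1.9661 bits/symbol


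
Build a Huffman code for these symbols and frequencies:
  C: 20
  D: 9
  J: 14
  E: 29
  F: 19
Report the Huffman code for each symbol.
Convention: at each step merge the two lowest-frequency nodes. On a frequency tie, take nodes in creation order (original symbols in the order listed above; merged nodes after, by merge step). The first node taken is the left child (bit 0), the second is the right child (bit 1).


Huffman tree construction:
Step 1: Merge D(9) + J(14) = 23
Step 2: Merge F(19) + C(20) = 39
Step 3: Merge (D+J)(23) + E(29) = 52
Step 4: Merge (F+C)(39) + ((D+J)+E)(52) = 91
Read each symbol's code off the tree from the root (left child = 0, right child = 1).

Codes:
  C: 01 (length 2)
  D: 100 (length 3)
  J: 101 (length 3)
  E: 11 (length 2)
  F: 00 (length 2)
Average code length: 205/91 = 2.2527 bits/symbol


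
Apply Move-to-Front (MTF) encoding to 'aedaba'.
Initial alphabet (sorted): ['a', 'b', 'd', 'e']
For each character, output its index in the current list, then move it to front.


MTF encoding:
'a': index 0 in ['a', 'b', 'd', 'e'] -> ['a', 'b', 'd', 'e']
'e': index 3 in ['a', 'b', 'd', 'e'] -> ['e', 'a', 'b', 'd']
'd': index 3 in ['e', 'a', 'b', 'd'] -> ['d', 'e', 'a', 'b']
'a': index 2 in ['d', 'e', 'a', 'b'] -> ['a', 'd', 'e', 'b']
'b': index 3 in ['a', 'd', 'e', 'b'] -> ['b', 'a', 'd', 'e']
'a': index 1 in ['b', 'a', 'd', 'e'] -> ['a', 'b', 'd', 'e']


Output: [0, 3, 3, 2, 3, 1]


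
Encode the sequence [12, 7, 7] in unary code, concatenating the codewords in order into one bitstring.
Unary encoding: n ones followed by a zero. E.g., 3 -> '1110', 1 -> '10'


Encode each number as n ones followed by a terminating 0:
  12 -> 1111111111110 (13 bits)
  7 -> 11111110 (8 bits)
  7 -> 11111110 (8 bits)
Total length = 13 + 8 + 8 = 29 bits.

Unary([12, 7, 7]) = 11111111111101111111011111110 (29 bits)


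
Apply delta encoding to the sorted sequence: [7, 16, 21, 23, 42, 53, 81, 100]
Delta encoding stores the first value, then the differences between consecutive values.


First value: 7
Deltas:
  16 - 7 = 9
  21 - 16 = 5
  23 - 21 = 2
  42 - 23 = 19
  53 - 42 = 11
  81 - 53 = 28
  100 - 81 = 19


Delta encoded: [7, 9, 5, 2, 19, 11, 28, 19]


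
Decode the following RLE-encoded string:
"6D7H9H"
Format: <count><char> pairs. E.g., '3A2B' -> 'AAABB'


Expanding each <count><char> pair:
  6D -> 'DDDDDD'
  7H -> 'HHHHHHH'
  9H -> 'HHHHHHHHH'

Decoded = DDDDDDHHHHHHHHHHHHHHHH


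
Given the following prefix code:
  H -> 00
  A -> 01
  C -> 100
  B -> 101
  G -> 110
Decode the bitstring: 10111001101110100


Decoding step by step:
Bits 101 -> B
Bits 110 -> G
Bits 01 -> A
Bits 101 -> B
Bits 110 -> G
Bits 100 -> C


Decoded message: BGABGC


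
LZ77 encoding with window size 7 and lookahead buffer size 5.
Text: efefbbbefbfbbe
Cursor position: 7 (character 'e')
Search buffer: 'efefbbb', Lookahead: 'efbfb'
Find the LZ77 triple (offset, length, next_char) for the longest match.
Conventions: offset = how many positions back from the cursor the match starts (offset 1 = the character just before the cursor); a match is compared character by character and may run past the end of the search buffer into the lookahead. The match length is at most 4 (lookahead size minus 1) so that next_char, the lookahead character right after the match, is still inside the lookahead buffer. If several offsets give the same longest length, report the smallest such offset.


Try each offset into the search buffer:
  offset=1 (pos 6, char 'b'): match length 0
  offset=2 (pos 5, char 'b'): match length 0
  offset=3 (pos 4, char 'b'): match length 0
  offset=4 (pos 3, char 'f'): match length 0
  offset=5 (pos 2, char 'e'): match length 3
  offset=6 (pos 1, char 'f'): match length 0
  offset=7 (pos 0, char 'e'): match length 2
Longest match has length 3 at offset 5.
next_char = character at position 7 + 3 = 10 -> 'f'

Best match: offset=5, length=3 (matching 'efb' starting at position 2)
LZ77 triple: (5, 3, 'f')


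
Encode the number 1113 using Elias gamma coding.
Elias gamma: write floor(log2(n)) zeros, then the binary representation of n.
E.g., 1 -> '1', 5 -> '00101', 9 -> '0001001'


num_bits = floor(log2(1113)) + 1 = 11
leading_zeros = num_bits - 1 = 10
binary(1113) = 10001011001

Elias gamma(1113) = '0000000000' + '10001011001' = 000000000010001011001 (21 bits)


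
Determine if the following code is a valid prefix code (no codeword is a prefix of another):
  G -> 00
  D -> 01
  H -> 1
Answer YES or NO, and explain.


Checking each pair (does one codeword prefix another?):
  G='00' vs D='01': no prefix
  G='00' vs H='1': no prefix
  D='01' vs G='00': no prefix
  D='01' vs H='1': no prefix
  H='1' vs G='00': no prefix
  H='1' vs D='01': no prefix
No violation found over all pairs.

YES -- this is a valid prefix code. No codeword is a prefix of any other codeword.


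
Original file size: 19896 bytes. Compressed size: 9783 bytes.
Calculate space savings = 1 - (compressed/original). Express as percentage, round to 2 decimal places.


ratio = compressed/original = 9783/19896 = 0.491707
savings = 1 - ratio = 1 - 0.491707 = 0.508293
as a percentage: 0.508293 * 100 = 50.83%

Space savings = 1 - 9783/19896 = 50.83%


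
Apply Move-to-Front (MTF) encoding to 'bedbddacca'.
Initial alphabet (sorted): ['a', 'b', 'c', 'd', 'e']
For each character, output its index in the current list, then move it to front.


MTF encoding:
'b': index 1 in ['a', 'b', 'c', 'd', 'e'] -> ['b', 'a', 'c', 'd', 'e']
'e': index 4 in ['b', 'a', 'c', 'd', 'e'] -> ['e', 'b', 'a', 'c', 'd']
'd': index 4 in ['e', 'b', 'a', 'c', 'd'] -> ['d', 'e', 'b', 'a', 'c']
'b': index 2 in ['d', 'e', 'b', 'a', 'c'] -> ['b', 'd', 'e', 'a', 'c']
'd': index 1 in ['b', 'd', 'e', 'a', 'c'] -> ['d', 'b', 'e', 'a', 'c']
'd': index 0 in ['d', 'b', 'e', 'a', 'c'] -> ['d', 'b', 'e', 'a', 'c']
'a': index 3 in ['d', 'b', 'e', 'a', 'c'] -> ['a', 'd', 'b', 'e', 'c']
'c': index 4 in ['a', 'd', 'b', 'e', 'c'] -> ['c', 'a', 'd', 'b', 'e']
'c': index 0 in ['c', 'a', 'd', 'b', 'e'] -> ['c', 'a', 'd', 'b', 'e']
'a': index 1 in ['c', 'a', 'd', 'b', 'e'] -> ['a', 'c', 'd', 'b', 'e']


Output: [1, 4, 4, 2, 1, 0, 3, 4, 0, 1]


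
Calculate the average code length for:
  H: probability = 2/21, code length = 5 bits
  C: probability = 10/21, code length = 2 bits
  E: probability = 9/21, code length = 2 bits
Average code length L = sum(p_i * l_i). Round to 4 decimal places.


Weighted contributions p_i * l_i:
  H: (2/21) * 5 = 10/21
  C: (10/21) * 2 = 20/21
  E: (9/21) * 2 = 18/21
Sum = (10 + 20 + 18)/21 = 48/21

L = 48/21 = 2.2857 bits/symbol


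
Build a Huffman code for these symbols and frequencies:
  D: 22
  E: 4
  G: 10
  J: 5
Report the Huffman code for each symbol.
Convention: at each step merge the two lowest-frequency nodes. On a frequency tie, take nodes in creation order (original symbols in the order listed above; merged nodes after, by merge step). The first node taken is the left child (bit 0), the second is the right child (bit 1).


Huffman tree construction:
Step 1: Merge E(4) + J(5) = 9
Step 2: Merge (E+J)(9) + G(10) = 19
Step 3: Merge ((E+J)+G)(19) + D(22) = 41
Read each symbol's code off the tree from the root (left child = 0, right child = 1).

Codes:
  D: 1 (length 1)
  E: 000 (length 3)
  G: 01 (length 2)
  J: 001 (length 3)
Average code length: 69/41 = 1.6829 bits/symbol


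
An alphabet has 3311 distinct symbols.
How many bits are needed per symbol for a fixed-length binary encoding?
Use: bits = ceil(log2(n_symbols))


log2(3311) = 11.6931
Bracket: 2^11 = 2048 < 3311 <= 2^12 = 4096
So ceil(log2(3311)) = 12

bits = ceil(log2(3311)) = ceil(11.6931) = 12 bits


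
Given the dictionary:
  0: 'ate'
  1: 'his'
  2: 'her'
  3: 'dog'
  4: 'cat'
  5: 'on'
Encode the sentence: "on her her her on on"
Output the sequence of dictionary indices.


Look up each word in the dictionary:
  'on' -> 5
  'her' -> 2
  'her' -> 2
  'her' -> 2
  'on' -> 5
  'on' -> 5

Encoded: [5, 2, 2, 2, 5, 5]


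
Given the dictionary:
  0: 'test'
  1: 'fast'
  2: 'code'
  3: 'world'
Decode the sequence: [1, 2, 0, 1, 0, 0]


Look up each index in the dictionary:
  1 -> 'fast'
  2 -> 'code'
  0 -> 'test'
  1 -> 'fast'
  0 -> 'test'
  0 -> 'test'

Decoded: "fast code test fast test test"


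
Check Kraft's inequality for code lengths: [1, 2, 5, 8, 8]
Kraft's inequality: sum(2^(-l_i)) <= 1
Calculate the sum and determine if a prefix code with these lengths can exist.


Sum = 2^(-1) + 2^(-2) + 2^(-5) + 2^(-8) + 2^(-8)
    = 0.5 + 0.25 + 0.03125 + 0.00390625 + 0.00390625
    = 202/256 = 0.7890625
Since 0.7890625 <= 1, Kraft's inequality IS satisfied.
A prefix code with these lengths CAN exist.

Kraft sum = 0.7890625. Satisfied.


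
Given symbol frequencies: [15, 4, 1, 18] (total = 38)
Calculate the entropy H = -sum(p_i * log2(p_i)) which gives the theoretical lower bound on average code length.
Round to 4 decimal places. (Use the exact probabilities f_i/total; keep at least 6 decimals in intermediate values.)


Per-symbol terms -p_i * log2(p_i) with p_i = f_i/38:
  p = 15/38 = 0.394737: log2(p) = -1.341037, -p*log2(p) = 0.529357
  p = 4/38 = 0.105263: log2(p) = -3.247928, -p*log2(p) = 0.341887
  p = 1/38 = 0.026316: log2(p) = -5.247928, -p*log2(p) = 0.138103
  p = 18/38 = 0.473684: log2(p) = -1.078003, -p*log2(p) = 0.510633
H = 0.529357 + 0.341887 + 0.138103 + 0.510633 = 1.519980

H = 1.52 bits/symbol


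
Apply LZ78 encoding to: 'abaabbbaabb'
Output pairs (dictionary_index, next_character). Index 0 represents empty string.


LZ78 encoding steps:
Dictionary: {0: ''}
Step 1: w='' (idx 0), next='a' -> output (0, 'a'), add 'a' as idx 1
Step 2: w='' (idx 0), next='b' -> output (0, 'b'), add 'b' as idx 2
Step 3: w='a' (idx 1), next='a' -> output (1, 'a'), add 'aa' as idx 3
Step 4: w='b' (idx 2), next='b' -> output (2, 'b'), add 'bb' as idx 4
Step 5: w='b' (idx 2), next='a' -> output (2, 'a'), add 'ba' as idx 5
Step 6: w='a' (idx 1), next='b' -> output (1, 'b'), add 'ab' as idx 6
Step 7: w='b' (idx 2), end of input -> output (2, '')


Encoded: [(0, 'a'), (0, 'b'), (1, 'a'), (2, 'b'), (2, 'a'), (1, 'b'), (2, '')]


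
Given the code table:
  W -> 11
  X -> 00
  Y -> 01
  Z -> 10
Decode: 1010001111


Decoding:
10 -> Z
10 -> Z
00 -> X
11 -> W
11 -> W


Result: ZZXWW


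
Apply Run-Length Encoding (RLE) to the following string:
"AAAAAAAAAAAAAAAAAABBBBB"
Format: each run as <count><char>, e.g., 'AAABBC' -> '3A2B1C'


Scanning runs left to right:
  i=0: run of 'A' x 18 -> '18A'
  i=18: run of 'B' x 5 -> '5B'

RLE = 18A5B


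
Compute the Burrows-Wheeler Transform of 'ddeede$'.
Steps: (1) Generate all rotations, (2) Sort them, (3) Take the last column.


Rotations (sorted):
  0: $ddeede -> last char: e
  1: ddeede$ -> last char: $
  2: de$ddee -> last char: e
  3: deede$d -> last char: d
  4: e$ddeed -> last char: d
  5: ede$dde -> last char: e
  6: eede$dd -> last char: d


BWT = e$edded


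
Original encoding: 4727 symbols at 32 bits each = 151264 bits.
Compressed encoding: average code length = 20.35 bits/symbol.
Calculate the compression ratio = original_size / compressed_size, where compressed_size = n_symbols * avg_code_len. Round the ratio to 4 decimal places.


original_size = n_symbols * orig_bits = 4727 * 32 = 151264 bits
compressed_size = n_symbols * avg_code_len = 4727 * 20.35 = 96194.45 bits
ratio = original_size / compressed_size = 151264 / 96194.45 = 1.5725

Compression ratio = 1.5725


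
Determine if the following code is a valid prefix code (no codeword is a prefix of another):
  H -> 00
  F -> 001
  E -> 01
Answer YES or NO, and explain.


Checking each pair (does one codeword prefix another?):
  H='00' vs F='001': prefix -- VIOLATION

NO -- this is NOT a valid prefix code. H (00) is a prefix of F (001).


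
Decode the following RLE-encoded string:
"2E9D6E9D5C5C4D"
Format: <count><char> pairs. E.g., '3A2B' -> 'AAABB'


Expanding each <count><char> pair:
  2E -> 'EE'
  9D -> 'DDDDDDDDD'
  6E -> 'EEEEEE'
  9D -> 'DDDDDDDDD'
  5C -> 'CCCCC'
  5C -> 'CCCCC'
  4D -> 'DDDD'

Decoded = EEDDDDDDDDDEEEEEEDDDDDDDDDCCCCCCCCCCDDDD


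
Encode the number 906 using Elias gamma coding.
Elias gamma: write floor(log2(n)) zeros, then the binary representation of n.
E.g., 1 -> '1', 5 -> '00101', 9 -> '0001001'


num_bits = floor(log2(906)) + 1 = 10
leading_zeros = num_bits - 1 = 9
binary(906) = 1110001010

Elias gamma(906) = '000000000' + '1110001010' = 0000000001110001010 (19 bits)


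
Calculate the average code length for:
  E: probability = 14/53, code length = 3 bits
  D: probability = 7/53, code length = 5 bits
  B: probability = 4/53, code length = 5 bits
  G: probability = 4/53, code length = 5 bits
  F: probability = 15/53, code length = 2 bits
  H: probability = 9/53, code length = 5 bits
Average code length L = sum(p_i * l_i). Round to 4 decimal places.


Weighted contributions p_i * l_i:
  E: (14/53) * 3 = 42/53
  D: (7/53) * 5 = 35/53
  B: (4/53) * 5 = 20/53
  G: (4/53) * 5 = 20/53
  F: (15/53) * 2 = 30/53
  H: (9/53) * 5 = 45/53
Sum = (42 + 35 + 20 + 20 + 30 + 45)/53 = 192/53

L = 192/53 = 3.6226 bits/symbol


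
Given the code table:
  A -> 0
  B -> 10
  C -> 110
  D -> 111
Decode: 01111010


Decoding:
0 -> A
111 -> D
10 -> B
10 -> B


Result: ADBB


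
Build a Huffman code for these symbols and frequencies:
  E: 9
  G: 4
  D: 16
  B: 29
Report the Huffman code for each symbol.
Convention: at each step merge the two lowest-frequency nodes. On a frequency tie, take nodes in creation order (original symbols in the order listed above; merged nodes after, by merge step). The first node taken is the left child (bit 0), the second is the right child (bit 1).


Huffman tree construction:
Step 1: Merge G(4) + E(9) = 13
Step 2: Merge (G+E)(13) + D(16) = 29
Step 3: Merge B(29) + ((G+E)+D)(29) = 58
Read each symbol's code off the tree from the root (left child = 0, right child = 1).

Codes:
  E: 101 (length 3)
  G: 100 (length 3)
  D: 11 (length 2)
  B: 0 (length 1)
Average code length: 100/58 = 1.7241 bits/symbol


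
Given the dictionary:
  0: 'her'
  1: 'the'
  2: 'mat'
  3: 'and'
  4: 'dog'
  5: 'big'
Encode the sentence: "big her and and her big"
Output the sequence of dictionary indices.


Look up each word in the dictionary:
  'big' -> 5
  'her' -> 0
  'and' -> 3
  'and' -> 3
  'her' -> 0
  'big' -> 5

Encoded: [5, 0, 3, 3, 0, 5]


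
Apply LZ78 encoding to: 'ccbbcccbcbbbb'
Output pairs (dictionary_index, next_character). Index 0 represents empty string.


LZ78 encoding steps:
Dictionary: {0: ''}
Step 1: w='' (idx 0), next='c' -> output (0, 'c'), add 'c' as idx 1
Step 2: w='c' (idx 1), next='b' -> output (1, 'b'), add 'cb' as idx 2
Step 3: w='' (idx 0), next='b' -> output (0, 'b'), add 'b' as idx 3
Step 4: w='c' (idx 1), next='c' -> output (1, 'c'), add 'cc' as idx 4
Step 5: w='cb' (idx 2), next='c' -> output (2, 'c'), add 'cbc' as idx 5
Step 6: w='b' (idx 3), next='b' -> output (3, 'b'), add 'bb' as idx 6
Step 7: w='bb' (idx 6), end of input -> output (6, '')


Encoded: [(0, 'c'), (1, 'b'), (0, 'b'), (1, 'c'), (2, 'c'), (3, 'b'), (6, '')]


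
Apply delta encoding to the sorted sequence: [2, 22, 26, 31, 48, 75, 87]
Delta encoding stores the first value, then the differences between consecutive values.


First value: 2
Deltas:
  22 - 2 = 20
  26 - 22 = 4
  31 - 26 = 5
  48 - 31 = 17
  75 - 48 = 27
  87 - 75 = 12


Delta encoded: [2, 20, 4, 5, 17, 27, 12]


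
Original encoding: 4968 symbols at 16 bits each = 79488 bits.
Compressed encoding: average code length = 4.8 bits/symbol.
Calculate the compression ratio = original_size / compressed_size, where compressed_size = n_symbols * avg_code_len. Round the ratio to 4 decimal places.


original_size = n_symbols * orig_bits = 4968 * 16 = 79488 bits
compressed_size = n_symbols * avg_code_len = 4968 * 4.8 = 23846.4 bits
ratio = original_size / compressed_size = 79488 / 23846.4 = 3.3333

Compression ratio = 3.3333


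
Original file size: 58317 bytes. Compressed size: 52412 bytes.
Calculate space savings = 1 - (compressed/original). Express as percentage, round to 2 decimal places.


ratio = compressed/original = 52412/58317 = 0.898743
savings = 1 - ratio = 1 - 0.898743 = 0.101257
as a percentage: 0.101257 * 100 = 10.13%

Space savings = 1 - 52412/58317 = 10.13%


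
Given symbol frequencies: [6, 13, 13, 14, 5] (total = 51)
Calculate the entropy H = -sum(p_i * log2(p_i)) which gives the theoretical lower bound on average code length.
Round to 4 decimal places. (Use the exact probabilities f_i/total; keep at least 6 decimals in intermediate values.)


Per-symbol terms -p_i * log2(p_i) with p_i = f_i/51:
  p = 6/51 = 0.117647: log2(p) = -3.087463, -p*log2(p) = 0.363231
  p = 13/51 = 0.254902: log2(p) = -1.971986, -p*log2(p) = 0.502663
  p = 13/51 = 0.254902: log2(p) = -1.971986, -p*log2(p) = 0.502663
  p = 14/51 = 0.274510: log2(p) = -1.865070, -p*log2(p) = 0.511980
  p = 5/51 = 0.098039: log2(p) = -3.350497, -p*log2(p) = 0.328480
H = 0.363231 + 0.502663 + 0.502663 + 0.511980 + 0.328480 = 2.209017

H = 2.209 bits/symbol


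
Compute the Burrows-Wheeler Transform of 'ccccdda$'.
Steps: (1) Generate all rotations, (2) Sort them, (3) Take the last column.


Rotations (sorted):
  0: $ccccdda -> last char: a
  1: a$ccccdd -> last char: d
  2: ccccdda$ -> last char: $
  3: cccdda$c -> last char: c
  4: ccdda$cc -> last char: c
  5: cdda$ccc -> last char: c
  6: da$ccccd -> last char: d
  7: dda$cccc -> last char: c


BWT = ad$cccdc


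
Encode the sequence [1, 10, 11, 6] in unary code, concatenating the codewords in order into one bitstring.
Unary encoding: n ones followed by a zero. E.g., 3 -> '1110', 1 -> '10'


Encode each number as n ones followed by a terminating 0:
  1 -> 10 (2 bits)
  10 -> 11111111110 (11 bits)
  11 -> 111111111110 (12 bits)
  6 -> 1111110 (7 bits)
Total length = 2 + 11 + 12 + 7 = 32 bits.

Unary([1, 10, 11, 6]) = 10111111111101111111111101111110 (32 bits)


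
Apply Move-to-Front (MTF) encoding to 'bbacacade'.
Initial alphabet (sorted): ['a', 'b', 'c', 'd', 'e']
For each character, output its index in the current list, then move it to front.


MTF encoding:
'b': index 1 in ['a', 'b', 'c', 'd', 'e'] -> ['b', 'a', 'c', 'd', 'e']
'b': index 0 in ['b', 'a', 'c', 'd', 'e'] -> ['b', 'a', 'c', 'd', 'e']
'a': index 1 in ['b', 'a', 'c', 'd', 'e'] -> ['a', 'b', 'c', 'd', 'e']
'c': index 2 in ['a', 'b', 'c', 'd', 'e'] -> ['c', 'a', 'b', 'd', 'e']
'a': index 1 in ['c', 'a', 'b', 'd', 'e'] -> ['a', 'c', 'b', 'd', 'e']
'c': index 1 in ['a', 'c', 'b', 'd', 'e'] -> ['c', 'a', 'b', 'd', 'e']
'a': index 1 in ['c', 'a', 'b', 'd', 'e'] -> ['a', 'c', 'b', 'd', 'e']
'd': index 3 in ['a', 'c', 'b', 'd', 'e'] -> ['d', 'a', 'c', 'b', 'e']
'e': index 4 in ['d', 'a', 'c', 'b', 'e'] -> ['e', 'd', 'a', 'c', 'b']


Output: [1, 0, 1, 2, 1, 1, 1, 3, 4]


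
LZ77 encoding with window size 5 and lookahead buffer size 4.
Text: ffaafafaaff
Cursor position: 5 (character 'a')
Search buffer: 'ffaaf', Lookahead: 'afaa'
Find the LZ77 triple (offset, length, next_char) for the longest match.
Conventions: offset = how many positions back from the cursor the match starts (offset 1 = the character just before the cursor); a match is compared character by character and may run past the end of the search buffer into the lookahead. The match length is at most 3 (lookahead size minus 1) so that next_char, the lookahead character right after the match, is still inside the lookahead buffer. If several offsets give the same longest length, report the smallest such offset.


Try each offset into the search buffer:
  offset=1 (pos 4, char 'f'): match length 0
  offset=2 (pos 3, char 'a'): match length 3
  offset=3 (pos 2, char 'a'): match length 1
  offset=4 (pos 1, char 'f'): match length 0
  offset=5 (pos 0, char 'f'): match length 0
Longest match has length 3 at offset 2.
next_char = character at position 5 + 3 = 8 -> 'a'

Best match: offset=2, length=3 (matching 'afa' starting at position 3)
LZ77 triple: (2, 3, 'a')


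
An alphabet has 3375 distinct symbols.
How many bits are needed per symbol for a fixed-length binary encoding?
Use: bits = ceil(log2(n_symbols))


log2(3375) = 11.7207
Bracket: 2^11 = 2048 < 3375 <= 2^12 = 4096
So ceil(log2(3375)) = 12

bits = ceil(log2(3375)) = ceil(11.7207) = 12 bits


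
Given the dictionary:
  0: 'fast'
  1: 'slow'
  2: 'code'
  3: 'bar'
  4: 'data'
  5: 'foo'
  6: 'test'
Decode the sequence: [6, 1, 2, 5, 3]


Look up each index in the dictionary:
  6 -> 'test'
  1 -> 'slow'
  2 -> 'code'
  5 -> 'foo'
  3 -> 'bar'

Decoded: "test slow code foo bar"


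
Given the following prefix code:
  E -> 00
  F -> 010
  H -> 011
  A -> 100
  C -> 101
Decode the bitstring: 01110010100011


Decoding step by step:
Bits 011 -> H
Bits 100 -> A
Bits 101 -> C
Bits 00 -> E
Bits 011 -> H


Decoded message: HACEH


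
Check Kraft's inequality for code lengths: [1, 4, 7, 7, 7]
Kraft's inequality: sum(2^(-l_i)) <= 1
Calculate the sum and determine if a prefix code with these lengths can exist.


Sum = 2^(-1) + 2^(-4) + 2^(-7) + 2^(-7) + 2^(-7)
    = 0.5 + 0.0625 + 0.0078125 + 0.0078125 + 0.0078125
    = 75/128 = 0.5859375
Since 0.5859375 <= 1, Kraft's inequality IS satisfied.
A prefix code with these lengths CAN exist.

Kraft sum = 0.5859375. Satisfied.
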